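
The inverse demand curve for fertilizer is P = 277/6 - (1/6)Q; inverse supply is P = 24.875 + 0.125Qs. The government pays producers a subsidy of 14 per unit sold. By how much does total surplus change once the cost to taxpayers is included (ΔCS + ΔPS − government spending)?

Pre-subsidy: 277/6 - (1/6)Q = 24.875 + 0.125Q gives Q* = 73 and P* = 34.
With the subsidy, sellers receive Ps = Pb + 14 for each unit, where Pb is the price buyers pay.
On the curves, Pb = 277/6 - (1/6)Q and Ps = 24.875 + 0.125Q; the wedge Ps − Pb = 14 gives 24.875 + 0.125Q − (277/6 - (1/6)Q) = 14, so Q' = 121.
Then Pb = 277/6 − (1/6)·121 = 26 and Ps = 24.875 + 0.125·121 = 40.
ΔCS = ½(73 + 121)(34 − 26) = 776; ΔPS = ½(73 + 121)(40 − 34) = 582.
Government spending = 14 × 121 = 1694.
Net change = 776 + 582 − 1694 = -336. The loss equals the DWL triangle ½·14·48.

Net change in total surplus = -336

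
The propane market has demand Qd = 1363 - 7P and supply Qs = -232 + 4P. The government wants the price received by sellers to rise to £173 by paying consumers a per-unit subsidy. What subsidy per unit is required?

At a seller price of 173, quantity supplied is -232 + 4·173 = 460.
Buyers absorb 460 only when they pay Pb with 1363 − 7·Pb = 460, i.e. Pb = 129.
s = Ps − Pb = 173 − 129 = 44.

Required subsidy s = £44 per unit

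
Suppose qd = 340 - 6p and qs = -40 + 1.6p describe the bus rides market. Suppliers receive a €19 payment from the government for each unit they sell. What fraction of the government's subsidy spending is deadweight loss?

DWL / government spending = 0.1875

Pre-subsidy: 340 - 6p = -40 + 1.6p gives p* = 50, q* = 40.
With the subsidy, sellers receive ps = pb + 19 for each unit, where pb is the price buyers pay.
Supply in terms of pb becomes qs = -40 + 1.6(pb + 19) = -9.6 + 1.6pb. Setting this equal to demand: 340 - 6pb = -9.6 + 1.6pb, so pb = 46.
Sellers receive ps = 46 + 19 = 65; q' = 340 − 6·46 = 64.
ΔCS = ½(40 + 64)(50 − 46) = 208; ΔPS = ½(40 + 64)(65 − 50) = 780.
Government spending = 19 × 64 = 1216.
DWL = ½ × 19 × (64 − 40) = 228; fraction = 228 / 1216 = 0.1875.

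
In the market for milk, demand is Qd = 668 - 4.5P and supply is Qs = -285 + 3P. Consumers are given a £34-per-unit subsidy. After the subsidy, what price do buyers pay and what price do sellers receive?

Buyers pay 1702/15; sellers receive 2212/15

Pre-subsidy: 668 - 4.5P = -285 + 3P gives P* = 1906/15, Q* = 96.2.
With the rebate, buyers effectively pay Pb = Ps − 34, where Ps is the price sellers receive.
Demand in terms of Ps becomes Qd = 668 − 4.5(Ps − 34) = 821 - 4.5Ps. Setting this equal to supply: 821 - 4.5Ps = -285 + 3Ps, so Ps = 2212/15.
Buyers pay Pb = 2212/15 − 34 = 1702/15; Q' = -285 + 3·(2212/15) = 157.4.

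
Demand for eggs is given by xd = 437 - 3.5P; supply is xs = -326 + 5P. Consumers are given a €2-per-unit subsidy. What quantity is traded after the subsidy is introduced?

x' = 2158/17

Pre-subsidy: 437 - 3.5P = -326 + 5P gives P* = 1526/17, x* = 2088/17.
With the rebate, buyers effectively pay Pb = Ps − 2, where Ps is the price sellers receive.
Demand in terms of Ps becomes xd = 437 − 3.5(Ps − 2) = 444 - 3.5Ps. Setting this equal to supply: 444 - 3.5Ps = -326 + 5Ps, so Ps = 1540/17.
Buyers pay Pb = 1540/17 − 2 = 1506/17; x' = -326 + 5·(1540/17) = 2158/17.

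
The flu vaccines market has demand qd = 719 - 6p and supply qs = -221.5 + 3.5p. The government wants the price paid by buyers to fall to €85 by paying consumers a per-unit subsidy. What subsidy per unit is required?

Required subsidy s = €38 per unit

At a buyer price of 85, quantity demanded is 719 − 6·85 = 209.
Sellers supply 209 only when they receive ps with -221.5 + 3.5·ps = 209, i.e. ps = 123.
s = ps − pb = 123 − 85 = 38.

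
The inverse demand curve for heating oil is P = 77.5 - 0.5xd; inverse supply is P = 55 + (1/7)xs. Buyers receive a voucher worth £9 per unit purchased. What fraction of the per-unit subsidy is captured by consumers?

Consumer share = 7/9

Pre-subsidy: 77.5 - 0.5x = 55 + (1/7)x gives x* = 35 and P* = 60.
With the rebate, buyers effectively pay Pb = Ps − 9, where Ps is the price sellers receive.
On the curves, Pb = 77.5 - 0.5x and Ps = 55 + (1/7)x; the wedge Ps − Pb = 9 gives 55 + (1/7)x − (77.5 - 0.5x) = 9, so x' = 49.
Then Pb = 77.5 − 0.5·49 = 53 and Ps = 55 + (1/7)·49 = 62.
Buyers' price falls by P* − Pb = 60 − 53 = 7; sellers' price rises by Ps − P* = 62 − 60 = 2.
So consumers capture 7/9 = 7/9 of each unit of subsidy.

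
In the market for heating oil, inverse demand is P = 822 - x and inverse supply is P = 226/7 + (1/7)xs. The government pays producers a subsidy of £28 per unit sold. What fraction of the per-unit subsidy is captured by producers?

Pre-subsidy: 822 - x = 226/7 + (1/7)x gives x* = 691 and P* = 131.
With the subsidy, sellers receive Ps = Pb + 28 for each unit, where Pb is the price buyers pay.
On the curves, Pb = 822 - x and Ps = 226/7 + (1/7)x; the wedge Ps − Pb = 28 gives 226/7 + (1/7)x − (822 - x) = 28, so x' = 715.5.
Then Pb = 822 − 1·715.5 = 106.5 and Ps = 226/7 + (1/7)·715.5 = 134.5.
Buyers' price falls by P* − Pb = 131 − 106.5 = 24.5; sellers' price rises by Ps − P* = 134.5 − 131 = 3.5.
So producers capture 3.5/28 = 0.125 of each unit of subsidy.

Producer share = 0.125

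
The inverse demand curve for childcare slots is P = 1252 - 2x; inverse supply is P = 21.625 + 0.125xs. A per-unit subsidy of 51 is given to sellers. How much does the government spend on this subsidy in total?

Pre-subsidy: 1252 - 2x = 21.625 + 0.125x gives x* = 579 and P* = 94.
With the subsidy, sellers receive Ps = Pb + 51 for each unit, where Pb is the price buyers pay.
On the curves, Pb = 1252 - 2x and Ps = 21.625 + 0.125x; the wedge Ps − Pb = 51 gives 21.625 + 0.125x − (1252 - 2x) = 51, so x' = 603.
Then Pb = 1252 − 2·603 = 46 and Ps = 21.625 + 0.125·603 = 97.
Government outlay = subsidy × quantity = 51 × 603 = 30753.

Government cost = 30753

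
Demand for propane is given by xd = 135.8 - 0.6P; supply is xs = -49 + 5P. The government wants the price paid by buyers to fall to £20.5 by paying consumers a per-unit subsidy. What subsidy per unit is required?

Required subsidy s = £14 per unit

At a buyer price of 20.5, quantity demanded is 135.8 − 0.6·20.5 = 123.5.
Sellers supply 123.5 only when they receive Ps with -49 + 5·Ps = 123.5, i.e. Ps = 34.5.
s = Ps − Pb = 34.5 − 20.5 = 14.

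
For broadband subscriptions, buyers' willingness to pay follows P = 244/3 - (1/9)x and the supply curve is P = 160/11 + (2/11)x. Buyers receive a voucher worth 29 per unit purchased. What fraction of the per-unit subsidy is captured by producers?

Pre-subsidy: 244/3 - (1/9)x = 160/11 + (2/11)x gives x* = 228 and P* = 56.
With the rebate, buyers effectively pay Pb = Ps − 29, where Ps is the price sellers receive.
On the curves, Pb = 244/3 - (1/9)x and Ps = 160/11 + (2/11)x; the wedge Ps − Pb = 29 gives 160/11 + (2/11)x − (244/3 - (1/9)x) = 29, so x' = 327.
Then Pb = 244/3 − (1/9)·327 = 45 and Ps = 160/11 + (2/11)·327 = 74.
Buyers' price falls by P* − Pb = 56 − 45 = 11; sellers' price rises by Ps − P* = 74 − 56 = 18.
So producers capture 18/29 = 18/29 of each unit of subsidy.

Producer share = 18/29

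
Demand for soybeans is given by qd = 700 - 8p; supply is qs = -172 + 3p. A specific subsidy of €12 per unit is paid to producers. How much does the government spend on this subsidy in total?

Government cost = €1104

Pre-subsidy: 700 - 8p = -172 + 3p gives p* = 872/11, q* = 724/11.
With the subsidy, sellers receive ps = pb + 12 for each unit, where pb is the price buyers pay.
Supply in terms of pb becomes qs = -172 + 3(pb + 12) = -136 + 3pb. Setting this equal to demand: 700 - 8pb = -136 + 3pb, so pb = 76.
Sellers receive ps = 76 + 12 = 88; q' = 700 − 8·76 = 92.
Government outlay = subsidy × quantity = 12 × 92 = 1104.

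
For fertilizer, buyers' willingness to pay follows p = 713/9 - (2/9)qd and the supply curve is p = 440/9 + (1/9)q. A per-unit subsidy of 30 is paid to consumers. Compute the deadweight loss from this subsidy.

Deadweight loss = 1350

Pre-subsidy: 713/9 - (2/9)q = 440/9 + (1/9)q gives q* = 91 and p* = 59.
With the rebate, buyers effectively pay pb = ps − 30, where ps is the price sellers receive.
On the curves, pb = 713/9 - (2/9)q and ps = 440/9 + (1/9)q; the wedge ps − pb = 30 gives 440/9 + (1/9)q − (713/9 - (2/9)q) = 30, so q' = 181.
Then pb = 713/9 − (2/9)·181 = 39 and ps = 440/9 + (1/9)·181 = 69.
The subsidy expands output by 181 − 91 = 90 past the efficient level; on those units the gap between marginal cost and willingness to pay runs from 0 up to 30.
DWL = ½ × 30 × 90 = 1350.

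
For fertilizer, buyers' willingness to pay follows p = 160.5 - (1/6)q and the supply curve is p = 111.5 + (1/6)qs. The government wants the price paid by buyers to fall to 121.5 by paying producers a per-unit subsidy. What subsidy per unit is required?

At a buyer price of 121.5, quantity demanded is 963 − 6·121.5 = 234.
Sellers supply 234 only when they receive ps = 111.5 + (1/6)·234 = 150.5.
s = ps − pb = 150.5 − 121.5 = 29.

Required subsidy s = 29 per unit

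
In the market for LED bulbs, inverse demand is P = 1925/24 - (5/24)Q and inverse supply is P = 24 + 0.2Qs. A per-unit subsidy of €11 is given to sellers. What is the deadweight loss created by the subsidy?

Pre-subsidy: 1925/24 - (5/24)Q = 24 + 0.2Q gives Q* = 6745/49 and P* = 2525/49.
With the subsidy, sellers receive Ps = Pb + 11 for each unit, where Pb is the price buyers pay.
On the curves, Pb = 1925/24 - (5/24)Q and Ps = 24 + 0.2Q; the wedge Ps − Pb = 11 gives 24 + 0.2Q − (1925/24 - (5/24)Q) = 11, so Q' = 8065/49.
Then Pb = 1925/24 − (5/24)·(8065/49) = 2250/49 and Ps = 24 + 0.2·(8065/49) = 2789/49.
The subsidy expands output by 8065/49 − 6745/49 = 1320/49 past the efficient level; on those units the gap between marginal cost and willingness to pay runs from 0 up to 11.
DWL = ½ × 11 × 1320/49 = 7260/49.

Deadweight loss = 7260/49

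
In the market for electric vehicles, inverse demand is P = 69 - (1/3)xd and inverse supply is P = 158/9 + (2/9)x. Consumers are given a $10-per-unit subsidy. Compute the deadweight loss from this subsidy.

Deadweight loss = $90

Pre-subsidy: 69 - (1/3)x = 158/9 + (2/9)x gives x* = 92.6 and P* = 572/15.
With the rebate, buyers effectively pay Pb = Ps − 10, where Ps is the price sellers receive.
On the curves, Pb = 69 - (1/3)x and Ps = 158/9 + (2/9)x; the wedge Ps − Pb = 10 gives 158/9 + (2/9)x − (69 - (1/3)x) = 10, so x' = 110.6.
Then Pb = 69 − (1/3)·110.6 = 482/15 and Ps = 158/9 + (2/9)·110.6 = 632/15.
The subsidy expands output by 110.6 − 92.6 = 18 past the efficient level; on those units the gap between marginal cost and willingness to pay runs from 0 up to 10.
DWL = ½ × 10 × 18 = 90.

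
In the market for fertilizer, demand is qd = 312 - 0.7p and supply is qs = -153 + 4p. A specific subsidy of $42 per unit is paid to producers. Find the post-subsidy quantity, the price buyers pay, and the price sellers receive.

q' = 12585/47; buyers pay 2970/47; sellers receive 4944/47

Pre-subsidy: 312 - 0.7p = -153 + 4p gives p* = 4650/47, q* = 11409/47.
With the subsidy, sellers receive ps = pb + 42 for each unit, where pb is the price buyers pay.
Supply in terms of pb becomes qs = -153 + 4(pb + 42) = 15 + 4pb. Setting this equal to demand: 312 - 0.7pb = 15 + 4pb, so pb = 2970/47.
Sellers receive ps = 2970/47 + 42 = 4944/47; q' = 312 − 0.7·(2970/47) = 12585/47.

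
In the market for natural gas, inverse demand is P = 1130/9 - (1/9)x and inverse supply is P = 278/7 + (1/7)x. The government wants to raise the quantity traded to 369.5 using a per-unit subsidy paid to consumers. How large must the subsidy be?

Required subsidy s = 8 per unit

At x = 369.5, from the demand curve buyers pay Pb = 1130/9 − (1/9)·369.5 = 84.5; from the supply curve sellers need Ps = 278/7 + (1/7)·369.5 = 92.5.
The subsidy must fill the gap: s = Ps − Pb = 92.5 − 84.5 = 8.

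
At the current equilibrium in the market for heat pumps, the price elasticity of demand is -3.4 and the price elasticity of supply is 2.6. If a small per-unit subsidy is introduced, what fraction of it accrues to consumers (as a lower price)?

Consumer share = 13/30

For a small subsidy around the equilibrium, the benefit split depends on the relative slopes, which at a point are proportional to the elasticities.
Buyer share = εs/(εs + |εd|) = 2.6/(2.6 + 3.4) = 13/30; seller share = |εd|/(εs + |εd|) = 17/30.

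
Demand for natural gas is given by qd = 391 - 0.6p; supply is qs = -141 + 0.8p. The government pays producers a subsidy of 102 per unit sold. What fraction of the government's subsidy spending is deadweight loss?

Pre-subsidy: 391 - 0.6p = -141 + 0.8p gives p* = 380, q* = 163.
With the subsidy, sellers receive ps = pb + 102 for each unit, where pb is the price buyers pay.
Supply in terms of pb becomes qs = -141 + 0.8(pb + 102) = -59.4 + 0.8pb. Setting this equal to demand: 391 - 0.6pb = -59.4 + 0.8pb, so pb = 2252/7.
Sellers receive ps = 2252/7 + 102 = 2966/7; q' = 391 − 0.6·(2252/7) = 6929/35.
ΔCS = ½(163 + 6929/35)(380 − 2252/7) = 2577336/245; ΔPS = ½(163 + 6929/35)(2966/7 − 380) = 1933002/245.
Government spending = 102 × 6929/35 = 706758/35.
DWL = ½ × 102 × (6929/35 − 163) = 62424/35; fraction = (62424/35) / (706758/35) = 612/6929.

DWL / government spending = 612/6929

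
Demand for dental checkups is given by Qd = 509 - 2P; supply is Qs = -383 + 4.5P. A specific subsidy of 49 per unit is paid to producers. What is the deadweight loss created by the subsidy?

Pre-subsidy: 509 - 2P = -383 + 4.5P gives P* = 1784/13, Q* = 3049/13.
With the subsidy, sellers receive Ps = Pb + 49 for each unit, where Pb is the price buyers pay.
Supply in terms of Pb becomes Qs = -383 + 4.5(Pb + 49) = -162.5 + 4.5Pb. Setting this equal to demand: 509 - 2Pb = -162.5 + 4.5Pb, so Pb = 1343/13.
Sellers receive Ps = 1343/13 + 49 = 1980/13; Q' = 509 − 2·(1343/13) = 3931/13.
The subsidy expands output by 3931/13 − 3049/13 = 882/13 past the efficient level; on those units the gap between marginal cost and willingness to pay runs from 0 up to 49.
DWL = ½ × 49 × 882/13 = 21609/13.

Deadweight loss = 21609/13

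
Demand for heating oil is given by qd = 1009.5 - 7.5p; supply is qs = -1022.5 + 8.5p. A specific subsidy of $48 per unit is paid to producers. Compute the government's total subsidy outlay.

Government cost = $11916

Pre-subsidy: 1009.5 - 7.5p = -1022.5 + 8.5p gives p* = 127, q* = 57.
With the subsidy, sellers receive ps = pb + 48 for each unit, where pb is the price buyers pay.
Supply in terms of pb becomes qs = -1022.5 + 8.5(pb + 48) = -614.5 + 8.5pb. Setting this equal to demand: 1009.5 - 7.5pb = -614.5 + 8.5pb, so pb = 101.5.
Sellers receive ps = 101.5 + 48 = 149.5; q' = 1009.5 − 7.5·101.5 = 248.25.
Government outlay = subsidy × quantity = 48 × 248.25 = 11916.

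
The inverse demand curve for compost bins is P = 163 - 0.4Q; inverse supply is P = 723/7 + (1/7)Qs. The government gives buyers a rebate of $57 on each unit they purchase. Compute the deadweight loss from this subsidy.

Pre-subsidy: 163 - 0.4Q = 723/7 + (1/7)Q gives Q* = 110 and P* = 119.
With the rebate, buyers effectively pay Pb = Ps − 57, where Ps is the price sellers receive.
On the curves, Pb = 163 - 0.4Q and Ps = 723/7 + (1/7)Q; the wedge Ps − Pb = 57 gives 723/7 + (1/7)Q − (163 - 0.4Q) = 57, so Q' = 215.
Then Pb = 163 − 0.4·215 = 77 and Ps = 723/7 + (1/7)·215 = 134.
The subsidy expands output by 215 − 110 = 105 past the efficient level; on those units the gap between marginal cost and willingness to pay runs from 0 up to 57.
DWL = ½ × 57 × 105 = 2992.5.

Deadweight loss = $2992.5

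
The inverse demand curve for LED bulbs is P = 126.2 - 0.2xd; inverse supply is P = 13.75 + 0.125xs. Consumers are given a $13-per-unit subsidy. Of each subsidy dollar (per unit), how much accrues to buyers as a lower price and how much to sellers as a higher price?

Buyers gain $8 per unit; sellers gain $5 per unit

Pre-subsidy: 126.2 - 0.2x = 13.75 + 0.125x gives x* = 346 and P* = 57.
With the rebate, buyers effectively pay Pb = Ps − 13, where Ps is the price sellers receive.
On the curves, Pb = 126.2 - 0.2x and Ps = 13.75 + 0.125x; the wedge Ps − Pb = 13 gives 13.75 + 0.125x − (126.2 - 0.2x) = 13, so x' = 386.
Then Pb = 126.2 − 0.2·386 = 49 and Ps = 13.75 + 0.125·386 = 62.
Buyers' price falls by P* − Pb = 57 − 49 = 8; sellers' price rises by Ps − P* = 62 − 57 = 5.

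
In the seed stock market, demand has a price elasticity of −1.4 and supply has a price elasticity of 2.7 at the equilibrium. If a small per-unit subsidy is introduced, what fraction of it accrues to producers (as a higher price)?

Producer share = 14/41

For a small subsidy around the equilibrium, the benefit split depends on the relative slopes, which at a point are proportional to the elasticities.
Buyer share = εs/(εs + |εd|) = 2.7/(2.7 + 1.4) = 27/41; seller share = |εd|/(εs + |εd|) = 14/41.
So producers capture 14/41 of the subsidy.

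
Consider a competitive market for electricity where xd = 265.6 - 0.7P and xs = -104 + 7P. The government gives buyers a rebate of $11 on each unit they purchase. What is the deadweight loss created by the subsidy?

Pre-subsidy: 265.6 - 0.7P = -104 + 7P gives P* = 48, x* = 232.
With the rebate, buyers effectively pay Pb = Ps − 11, where Ps is the price sellers receive.
Demand in terms of Ps becomes xd = 265.6 − 0.7(Ps − 11) = 273.3 - 0.7Ps. Setting this equal to supply: 273.3 - 0.7Ps = -104 + 7Ps, so Ps = 49.
Buyers pay Pb = 49 − 11 = 38; x' = -104 + 7·49 = 239.
The subsidy expands output by 239 − 232 = 7 past the efficient level; on those units the gap between marginal cost and willingness to pay runs from 0 up to 11.
DWL = ½ × 11 × 7 = 38.5.

Deadweight loss = $38.5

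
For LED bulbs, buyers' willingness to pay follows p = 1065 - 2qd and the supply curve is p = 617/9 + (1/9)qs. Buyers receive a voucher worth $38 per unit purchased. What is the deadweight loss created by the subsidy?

Pre-subsidy: 1065 - 2q = 617/9 + (1/9)q gives q* = 472 and p* = 121.
With the rebate, buyers effectively pay pb = ps − 38, where ps is the price sellers receive.
On the curves, pb = 1065 - 2q and ps = 617/9 + (1/9)q; the wedge ps − pb = 38 gives 617/9 + (1/9)q − (1065 - 2q) = 38, so q' = 490.
Then pb = 1065 − 2·490 = 85 and ps = 617/9 + (1/9)·490 = 123.
The subsidy expands output by 490 − 472 = 18 past the efficient level; on those units the gap between marginal cost and willingness to pay runs from 0 up to 38.
DWL = ½ × 38 × 18 = 342.

Deadweight loss = $342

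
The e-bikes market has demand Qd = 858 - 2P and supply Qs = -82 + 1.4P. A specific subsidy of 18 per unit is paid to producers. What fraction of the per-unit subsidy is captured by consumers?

Consumer share = 7/17

Pre-subsidy: 858 - 2P = -82 + 1.4P gives P* = 4700/17, Q* = 5186/17.
With the subsidy, sellers receive Ps = Pb + 18 for each unit, where Pb is the price buyers pay.
Supply in terms of Pb becomes Qs = -82 + 1.4(Pb + 18) = -56.8 + 1.4Pb. Setting this equal to demand: 858 - 2Pb = -56.8 + 1.4Pb, so Pb = 4574/17.
Sellers receive Ps = 4574/17 + 18 = 4880/17; Q' = 858 − 2·(4574/17) = 5438/17.
Buyers' price falls by P* − Pb = 4700/17 − 4574/17 = 126/17; sellers' price rises by Ps − P* = 4880/17 − 4700/17 = 180/17.
So consumers capture (126/17)/18 = 7/17 of each unit of subsidy.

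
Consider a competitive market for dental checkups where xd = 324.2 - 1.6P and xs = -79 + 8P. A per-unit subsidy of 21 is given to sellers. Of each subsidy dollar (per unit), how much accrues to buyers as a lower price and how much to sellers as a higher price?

Pre-subsidy: 324.2 - 1.6P = -79 + 8P gives P* = 42, x* = 257.
With the subsidy, sellers receive Ps = Pb + 21 for each unit, where Pb is the price buyers pay.
Supply in terms of Pb becomes xs = -79 + 8(Pb + 21) = 89 + 8Pb. Setting this equal to demand: 324.2 - 1.6Pb = 89 + 8Pb, so Pb = 24.5.
Sellers receive Ps = 24.5 + 21 = 45.5; x' = 324.2 − 1.6·24.5 = 285.
Buyers' price falls by P* − Pb = 42 − 24.5 = 17.5; sellers' price rises by Ps − P* = 45.5 − 42 = 3.5.

Buyers gain 17.5 per unit; sellers gain 3.5 per unit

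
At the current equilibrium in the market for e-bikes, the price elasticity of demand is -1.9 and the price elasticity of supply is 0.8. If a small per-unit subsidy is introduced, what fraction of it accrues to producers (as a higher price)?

For a small subsidy around the equilibrium, the benefit split depends on the relative slopes, which at a point are proportional to the elasticities.
Buyer share = εs/(εs + |εd|) = 0.8/(0.8 + 1.9) = 8/27; seller share = |εd|/(εs + |εd|) = 19/27.
So producers capture 19/27 of the subsidy.

Producer share = 19/27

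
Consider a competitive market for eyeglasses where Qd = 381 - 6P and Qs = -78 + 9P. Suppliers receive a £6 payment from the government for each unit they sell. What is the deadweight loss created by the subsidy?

Deadweight loss = £64.8

Pre-subsidy: 381 - 6P = -78 + 9P gives P* = 30.6, Q* = 197.4.
With the subsidy, sellers receive Ps = Pb + 6 for each unit, where Pb is the price buyers pay.
Supply in terms of Pb becomes Qs = -78 + 9(Pb + 6) = -24 + 9Pb. Setting this equal to demand: 381 - 6Pb = -24 + 9Pb, so Pb = 27.
Sellers receive Ps = 27 + 6 = 33; Q' = 381 − 6·27 = 219.
The subsidy expands output by 219 − 197.4 = 21.6 past the efficient level; on those units the gap between marginal cost and willingness to pay runs from 0 up to 6.
DWL = ½ × 6 × 21.6 = 64.8.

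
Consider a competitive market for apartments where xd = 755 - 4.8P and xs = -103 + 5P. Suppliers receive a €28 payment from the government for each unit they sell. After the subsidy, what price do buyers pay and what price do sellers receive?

Pre-subsidy: 755 - 4.8P = -103 + 5P gives P* = 4290/49, x* = 16403/49.
With the subsidy, sellers receive Ps = Pb + 28 for each unit, where Pb is the price buyers pay.
Supply in terms of Pb becomes xs = -103 + 5(Pb + 28) = 37 + 5Pb. Setting this equal to demand: 755 - 4.8Pb = 37 + 5Pb, so Pb = 3590/49.
Sellers receive Ps = 3590/49 + 28 = 4962/49; x' = 755 − 4.8·(3590/49) = 19763/49.

Buyers pay 3590/49; sellers receive 4962/49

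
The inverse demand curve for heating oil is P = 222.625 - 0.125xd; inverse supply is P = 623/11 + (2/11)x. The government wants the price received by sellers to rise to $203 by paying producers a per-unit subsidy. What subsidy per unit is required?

Required subsidy s = $81 per unit

At a seller price of 203, quantity supplied is -311.5 + 5.5·203 = 805.
Buyers absorb 805 only when they pay Pb = 222.625 − 0.125·805 = 122.
s = Ps − Pb = 203 − 122 = 81.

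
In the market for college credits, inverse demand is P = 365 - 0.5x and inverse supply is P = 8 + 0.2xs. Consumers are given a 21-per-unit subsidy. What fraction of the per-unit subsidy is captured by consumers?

Consumer share = 5/7

Pre-subsidy: 365 - 0.5x = 8 + 0.2x gives x* = 510 and P* = 110.
With the rebate, buyers effectively pay Pb = Ps − 21, where Ps is the price sellers receive.
On the curves, Pb = 365 - 0.5x and Ps = 8 + 0.2x; the wedge Ps − Pb = 21 gives 8 + 0.2x − (365 - 0.5x) = 21, so x' = 540.
Then Pb = 365 − 0.5·540 = 95 and Ps = 8 + 0.2·540 = 116.
Buyers' price falls by P* − Pb = 110 − 95 = 15; sellers' price rises by Ps − P* = 116 − 110 = 6.
So consumers capture 15/21 = 5/7 of each unit of subsidy.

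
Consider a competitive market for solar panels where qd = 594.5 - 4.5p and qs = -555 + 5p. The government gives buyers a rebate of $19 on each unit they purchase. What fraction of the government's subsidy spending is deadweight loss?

Pre-subsidy: 594.5 - 4.5p = -555 + 5p gives p* = 121, q* = 50.
With the rebate, buyers effectively pay pb = ps − 19, where ps is the price sellers receive.
Demand in terms of ps becomes qd = 594.5 − 4.5(ps − 19) = 680 - 4.5ps. Setting this equal to supply: 680 - 4.5ps = -555 + 5ps, so ps = 130.
Buyers pay pb = 130 − 19 = 111; q' = -555 + 5·130 = 95.
ΔCS = ½(50 + 95)(121 − 111) = 725; ΔPS = ½(50 + 95)(130 − 121) = 652.5.
Government spending = 19 × 95 = 1805.
DWL = ½ × 19 × (95 − 50) = 427.5; fraction = 427.5 / 1805 = 9/38.

DWL / government spending = 9/38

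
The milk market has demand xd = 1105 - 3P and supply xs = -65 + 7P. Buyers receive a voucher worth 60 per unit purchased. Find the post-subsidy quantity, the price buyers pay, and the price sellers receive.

Pre-subsidy: 1105 - 3P = -65 + 7P gives P* = 117, x* = 754.
With the rebate, buyers effectively pay Pb = Ps − 60, where Ps is the price sellers receive.
Demand in terms of Ps becomes xd = 1105 − 3(Ps − 60) = 1285 - 3Ps. Setting this equal to supply: 1285 - 3Ps = -65 + 7Ps, so Ps = 135.
Buyers pay Pb = 135 − 60 = 75; x' = -65 + 7·135 = 880.

x' = 880; buyers pay 75; sellers receive 135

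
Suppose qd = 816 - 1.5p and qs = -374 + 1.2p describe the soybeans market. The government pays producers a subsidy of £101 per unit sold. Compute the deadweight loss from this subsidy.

Deadweight loss = 10201/3

Pre-subsidy: 816 - 1.5p = -374 + 1.2p gives p* = 11900/27, q* = 1394/9.
With the subsidy, sellers receive ps = pb + 101 for each unit, where pb is the price buyers pay.
Supply in terms of pb becomes qs = -374 + 1.2(pb + 101) = -252.8 + 1.2pb. Setting this equal to demand: 816 - 1.5pb = -252.8 + 1.2pb, so pb = 10688/27.
Sellers receive ps = 10688/27 + 101 = 13415/27; q' = 816 − 1.5·(10688/27) = 2000/9.
The subsidy expands output by 2000/9 − 1394/9 = 202/3 past the efficient level; on those units the gap between marginal cost and willingness to pay runs from 0 up to 101.
DWL = ½ × 101 × 202/3 = 10201/3.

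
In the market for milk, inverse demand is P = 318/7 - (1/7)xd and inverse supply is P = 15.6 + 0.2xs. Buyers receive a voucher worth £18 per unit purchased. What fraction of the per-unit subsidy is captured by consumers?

Pre-subsidy: 318/7 - (1/7)x = 15.6 + 0.2x gives x* = 87 and P* = 33.
With the rebate, buyers effectively pay Pb = Ps − 18, where Ps is the price sellers receive.
On the curves, Pb = 318/7 - (1/7)x and Ps = 15.6 + 0.2x; the wedge Ps − Pb = 18 gives 15.6 + 0.2x − (318/7 - (1/7)x) = 18, so x' = 139.5.
Then Pb = 318/7 − (1/7)·139.5 = 25.5 and Ps = 15.6 + 0.2·139.5 = 43.5.
Buyers' price falls by P* − Pb = 33 − 25.5 = 7.5; sellers' price rises by Ps − P* = 43.5 − 33 = 10.5.
So consumers capture 7.5/18 = 5/12 of each unit of subsidy.

Consumer share = 5/12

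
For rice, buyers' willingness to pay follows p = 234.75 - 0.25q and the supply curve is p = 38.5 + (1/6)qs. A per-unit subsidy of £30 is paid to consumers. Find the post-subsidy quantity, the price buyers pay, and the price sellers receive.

Pre-subsidy: 234.75 - 0.25q = 38.5 + (1/6)q gives q* = 471 and p* = 117.
With the rebate, buyers effectively pay pb = ps − 30, where ps is the price sellers receive.
On the curves, pb = 234.75 - 0.25q and ps = 38.5 + (1/6)q; the wedge ps − pb = 30 gives 38.5 + (1/6)q − (234.75 - 0.25q) = 30, so q' = 543.
Then pb = 234.75 − 0.25·543 = 99 and ps = 38.5 + (1/6)·543 = 129.

q' = 543; buyers pay £99; sellers receive £129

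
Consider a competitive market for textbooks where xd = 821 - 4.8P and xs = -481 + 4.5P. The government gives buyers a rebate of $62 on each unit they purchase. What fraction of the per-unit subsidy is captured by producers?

Pre-subsidy: 821 - 4.8P = -481 + 4.5P gives P* = 140, x* = 149.
With the rebate, buyers effectively pay Pb = Ps − 62, where Ps is the price sellers receive.
Demand in terms of Ps becomes xd = 821 − 4.8(Ps − 62) = 1118.6 - 4.8Ps. Setting this equal to supply: 1118.6 - 4.8Ps = -481 + 4.5Ps, so Ps = 172.
Buyers pay Pb = 172 − 62 = 110; x' = -481 + 4.5·172 = 293.
Buyers' price falls by P* − Pb = 140 − 110 = 30; sellers' price rises by Ps − P* = 172 − 140 = 32.
So producers capture 32/62 = 16/31 of each unit of subsidy.

Producer share = 16/31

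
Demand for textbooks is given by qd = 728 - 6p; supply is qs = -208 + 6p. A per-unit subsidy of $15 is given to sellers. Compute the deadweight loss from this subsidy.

Deadweight loss = $337.5

Pre-subsidy: 728 - 6p = -208 + 6p gives p* = 78, q* = 260.
With the subsidy, sellers receive ps = pb + 15 for each unit, where pb is the price buyers pay.
Supply in terms of pb becomes qs = -208 + 6(pb + 15) = -118 + 6pb. Setting this equal to demand: 728 - 6pb = -118 + 6pb, so pb = 70.5.
Sellers receive ps = 70.5 + 15 = 85.5; q' = 728 − 6·70.5 = 305.
The subsidy expands output by 305 − 260 = 45 past the efficient level; on those units the gap between marginal cost and willingness to pay runs from 0 up to 15.
DWL = ½ × 15 × 45 = 337.5.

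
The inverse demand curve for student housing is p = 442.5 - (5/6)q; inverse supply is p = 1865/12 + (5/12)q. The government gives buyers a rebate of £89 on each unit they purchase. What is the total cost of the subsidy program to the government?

Pre-subsidy: 442.5 - (5/6)q = 1865/12 + (5/12)q gives q* = 689/3 and p* = 2260/9.
With the rebate, buyers effectively pay pb = ps − 89, where ps is the price sellers receive.
On the curves, pb = 442.5 - (5/6)q and ps = 1865/12 + (5/12)q; the wedge ps − pb = 89 gives 1865/12 + (5/12)q − (442.5 - (5/6)q) = 89, so q' = 4513/15.
Then pb = 442.5 − (5/6)·(4513/15) = 1726/9 and ps = 1865/12 + (5/12)·(4513/15) = 2527/9.
Government outlay = subsidy × quantity = 89 × 4513/15 = 401657/15.

Government cost = 401657/15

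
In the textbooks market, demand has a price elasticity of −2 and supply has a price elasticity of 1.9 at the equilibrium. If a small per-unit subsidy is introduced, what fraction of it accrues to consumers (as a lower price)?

For a small subsidy around the equilibrium, the benefit split depends on the relative slopes, which at a point are proportional to the elasticities.
Buyer share = εs/(εs + |εd|) = 1.9/(1.9 + 2) = 19/39; seller share = |εd|/(εs + |εd|) = 20/39.

Consumer share = 19/39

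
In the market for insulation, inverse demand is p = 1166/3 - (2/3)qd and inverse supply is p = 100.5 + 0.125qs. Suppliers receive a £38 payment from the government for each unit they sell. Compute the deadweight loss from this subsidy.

Deadweight loss = £912

Pre-subsidy: 1166/3 - (2/3)q = 100.5 + 0.125q gives q* = 364 and p* = 146.
With the subsidy, sellers receive ps = pb + 38 for each unit, where pb is the price buyers pay.
On the curves, pb = 1166/3 - (2/3)q and ps = 100.5 + 0.125q; the wedge ps − pb = 38 gives 100.5 + 0.125q − (1166/3 - (2/3)q) = 38, so q' = 412.
Then pb = 1166/3 − (2/3)·412 = 114 and ps = 100.5 + 0.125·412 = 152.
The subsidy expands output by 412 − 364 = 48 past the efficient level; on those units the gap between marginal cost and willingness to pay runs from 0 up to 38.
DWL = ½ × 38 × 48 = 912.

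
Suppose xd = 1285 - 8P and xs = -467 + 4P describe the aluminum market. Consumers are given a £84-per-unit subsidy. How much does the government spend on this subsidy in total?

Pre-subsidy: 1285 - 8P = -467 + 4P gives P* = 146, x* = 117.
With the rebate, buyers effectively pay Pb = Ps − 84, where Ps is the price sellers receive.
Demand in terms of Ps becomes xd = 1285 − 8(Ps − 84) = 1957 - 8Ps. Setting this equal to supply: 1957 - 8Ps = -467 + 4Ps, so Ps = 202.
Buyers pay Pb = 202 − 84 = 118; x' = -467 + 4·202 = 341.
Government outlay = subsidy × quantity = 84 × 341 = 28644.

Government cost = £28644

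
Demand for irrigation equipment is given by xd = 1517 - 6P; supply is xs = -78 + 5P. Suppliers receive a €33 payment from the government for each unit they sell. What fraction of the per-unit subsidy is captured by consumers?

Pre-subsidy: 1517 - 6P = -78 + 5P gives P* = 145, x* = 647.
With the subsidy, sellers receive Ps = Pb + 33 for each unit, where Pb is the price buyers pay.
Supply in terms of Pb becomes xs = -78 + 5(Pb + 33) = 87 + 5Pb. Setting this equal to demand: 1517 - 6Pb = 87 + 5Pb, so Pb = 130.
Sellers receive Ps = 130 + 33 = 163; x' = 1517 − 6·130 = 737.
Buyers' price falls by P* − Pb = 145 − 130 = 15; sellers' price rises by Ps − P* = 163 − 145 = 18.
So consumers capture 15/33 = 5/11 of each unit of subsidy.

Consumer share = 5/11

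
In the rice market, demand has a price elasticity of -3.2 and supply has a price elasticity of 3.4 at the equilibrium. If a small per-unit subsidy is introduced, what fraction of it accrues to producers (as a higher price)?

For a small subsidy around the equilibrium, the benefit split depends on the relative slopes, which at a point are proportional to the elasticities.
Buyer share = εs/(εs + |εd|) = 3.4/(3.4 + 3.2) = 17/33; seller share = |εd|/(εs + |εd|) = 16/33.
So producers capture 16/33 of the subsidy.

Producer share = 16/33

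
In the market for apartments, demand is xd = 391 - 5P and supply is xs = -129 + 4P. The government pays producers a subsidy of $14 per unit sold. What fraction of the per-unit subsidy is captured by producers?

Pre-subsidy: 391 - 5P = -129 + 4P gives P* = 520/9, x* = 919/9.
With the subsidy, sellers receive Ps = Pb + 14 for each unit, where Pb is the price buyers pay.
Supply in terms of Pb becomes xs = -129 + 4(Pb + 14) = -73 + 4Pb. Setting this equal to demand: 391 - 5Pb = -73 + 4Pb, so Pb = 464/9.
Sellers receive Ps = 464/9 + 14 = 590/9; x' = 391 − 5·(464/9) = 1199/9.
Buyers' price falls by P* − Pb = 520/9 − 464/9 = 56/9; sellers' price rises by Ps − P* = 590/9 − 520/9 = 70/9.
So producers capture (70/9)/14 = 5/9 of each unit of subsidy.

Producer share = 5/9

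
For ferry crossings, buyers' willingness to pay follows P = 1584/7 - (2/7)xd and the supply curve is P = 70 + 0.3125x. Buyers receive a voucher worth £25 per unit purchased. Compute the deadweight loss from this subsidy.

Pre-subsidy: 1584/7 - (2/7)x = 70 + 0.3125x gives x* = 17504/67 and P* = 10160/67.
With the rebate, buyers effectively pay Pb = Ps − 25, where Ps is the price sellers receive.
On the curves, Pb = 1584/7 - (2/7)x and Ps = 70 + 0.3125x; the wedge Ps − Pb = 25 gives 70 + 0.3125x − (1584/7 - (2/7)x) = 25, so x' = 20304/67.
Then Pb = 1584/7 − (2/7)·(20304/67) = 9360/67 and Ps = 70 + 0.3125·(20304/67) = 11035/67.
The subsidy expands output by 20304/67 − 17504/67 = 2800/67 past the efficient level; on those units the gap between marginal cost and willingness to pay runs from 0 up to 25.
DWL = ½ × 25 × 2800/67 = 35000/67.

Deadweight loss = 35000/67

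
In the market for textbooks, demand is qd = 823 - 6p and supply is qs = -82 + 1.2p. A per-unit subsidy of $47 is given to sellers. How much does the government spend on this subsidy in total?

Government cost = 32665/6

Pre-subsidy: 823 - 6p = -82 + 1.2p gives p* = 4525/36, q* = 413/6.
With the subsidy, sellers receive ps = pb + 47 for each unit, where pb is the price buyers pay.
Supply in terms of pb becomes qs = -82 + 1.2(pb + 47) = -25.6 + 1.2pb. Setting this equal to demand: 823 - 6pb = -25.6 + 1.2pb, so pb = 4243/36.
Sellers receive ps = 4243/36 + 47 = 5935/36; q' = 823 − 6·(4243/36) = 695/6.
Government outlay = subsidy × quantity = 47 × 695/6 = 32665/6.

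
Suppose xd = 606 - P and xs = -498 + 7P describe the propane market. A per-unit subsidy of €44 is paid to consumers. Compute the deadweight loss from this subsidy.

Pre-subsidy: 606 - P = -498 + 7P gives P* = 138, x* = 468.
With the rebate, buyers effectively pay Pb = Ps − 44, where Ps is the price sellers receive.
Demand in terms of Ps becomes xd = 606 − 1(Ps − 44) = 650 - Ps. Setting this equal to supply: 650 - Ps = -498 + 7Ps, so Ps = 143.5.
Buyers pay Pb = 143.5 − 44 = 99.5; x' = -498 + 7·143.5 = 506.5.
The subsidy expands output by 506.5 − 468 = 38.5 past the efficient level; on those units the gap between marginal cost and willingness to pay runs from 0 up to 44.
DWL = ½ × 44 × 38.5 = 847.

Deadweight loss = €847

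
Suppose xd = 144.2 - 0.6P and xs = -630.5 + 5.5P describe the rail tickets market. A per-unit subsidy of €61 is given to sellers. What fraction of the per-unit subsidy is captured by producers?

Pre-subsidy: 144.2 - 0.6P = -630.5 + 5.5P gives P* = 127, x* = 68.
With the subsidy, sellers receive Ps = Pb + 61 for each unit, where Pb is the price buyers pay.
Supply in terms of Pb becomes xs = -630.5 + 5.5(Pb + 61) = -295 + 5.5Pb. Setting this equal to demand: 144.2 - 0.6Pb = -295 + 5.5Pb, so Pb = 72.
Sellers receive Ps = 72 + 61 = 133; x' = 144.2 − 0.6·72 = 101.
Buyers' price falls by P* − Pb = 127 − 72 = 55; sellers' price rises by Ps − P* = 133 − 127 = 6.
So producers capture 6/61 = 6/61 of each unit of subsidy.

Producer share = 6/61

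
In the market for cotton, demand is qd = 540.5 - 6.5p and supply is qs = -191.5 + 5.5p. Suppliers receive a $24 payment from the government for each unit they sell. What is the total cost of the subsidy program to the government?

Pre-subsidy: 540.5 - 6.5p = -191.5 + 5.5p gives p* = 61, q* = 144.
With the subsidy, sellers receive ps = pb + 24 for each unit, where pb is the price buyers pay.
Supply in terms of pb becomes qs = -191.5 + 5.5(pb + 24) = -59.5 + 5.5pb. Setting this equal to demand: 540.5 - 6.5pb = -59.5 + 5.5pb, so pb = 50.
Sellers receive ps = 50 + 24 = 74; q' = 540.5 − 6.5·50 = 215.5.
Government outlay = subsidy × quantity = 24 × 215.5 = 5172.

Government cost = $5172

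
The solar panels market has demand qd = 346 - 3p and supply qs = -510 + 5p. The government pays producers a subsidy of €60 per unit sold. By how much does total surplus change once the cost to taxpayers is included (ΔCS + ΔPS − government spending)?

Net change in total surplus = -€3375

Pre-subsidy: 346 - 3p = -510 + 5p gives p* = 107, q* = 25.
With the subsidy, sellers receive ps = pb + 60 for each unit, where pb is the price buyers pay.
Supply in terms of pb becomes qs = -510 + 5(pb + 60) = -210 + 5pb. Setting this equal to demand: 346 - 3pb = -210 + 5pb, so pb = 69.5.
Sellers receive ps = 69.5 + 60 = 129.5; q' = 346 − 3·69.5 = 137.5.
ΔCS = ½(25 + 137.5)(107 − 69.5) = 3046.875; ΔPS = ½(25 + 137.5)(129.5 − 107) = 1828.125.
Government spending = 60 × 137.5 = 8250.
Net change = 3046.875 + 1828.125 − 8250 = -3375. The loss equals the DWL triangle ½·60·112.5.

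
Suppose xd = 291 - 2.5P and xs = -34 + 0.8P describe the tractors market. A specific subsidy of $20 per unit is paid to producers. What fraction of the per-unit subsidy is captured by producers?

Pre-subsidy: 291 - 2.5P = -34 + 0.8P gives P* = 3250/33, x* = 1478/33.
With the subsidy, sellers receive Ps = Pb + 20 for each unit, where Pb is the price buyers pay.
Supply in terms of Pb becomes xs = -34 + 0.8(Pb + 20) = -18 + 0.8Pb. Setting this equal to demand: 291 - 2.5Pb = -18 + 0.8Pb, so Pb = 1030/11.
Sellers receive Ps = 1030/11 + 20 = 1250/11; x' = 291 − 2.5·(1030/11) = 626/11.
Buyers' price falls by P* − Pb = 3250/33 − 1030/11 = 160/33; sellers' price rises by Ps − P* = 1250/11 − 3250/33 = 500/33.
So producers capture (500/33)/20 = 25/33 of each unit of subsidy.

Producer share = 25/33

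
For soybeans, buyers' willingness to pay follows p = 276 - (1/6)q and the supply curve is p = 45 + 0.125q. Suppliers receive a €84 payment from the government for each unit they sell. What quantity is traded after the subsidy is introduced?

q' = 1080

Pre-subsidy: 276 - (1/6)q = 45 + 0.125q gives q* = 792 and p* = 144.
With the subsidy, sellers receive ps = pb + 84 for each unit, where pb is the price buyers pay.
On the curves, pb = 276 - (1/6)q and ps = 45 + 0.125q; the wedge ps − pb = 84 gives 45 + 0.125q − (276 - (1/6)q) = 84, so q' = 1080.
Then pb = 276 − (1/6)·1080 = 96 and ps = 45 + 0.125·1080 = 180.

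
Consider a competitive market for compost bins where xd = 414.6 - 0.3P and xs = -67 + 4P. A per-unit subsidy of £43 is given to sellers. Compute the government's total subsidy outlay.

Government cost = £16899

Pre-subsidy: 414.6 - 0.3P = -67 + 4P gives P* = 112, x* = 381.
With the subsidy, sellers receive Ps = Pb + 43 for each unit, where Pb is the price buyers pay.
Supply in terms of Pb becomes xs = -67 + 4(Pb + 43) = 105 + 4Pb. Setting this equal to demand: 414.6 - 0.3Pb = 105 + 4Pb, so Pb = 72.
Sellers receive Ps = 72 + 43 = 115; x' = 414.6 − 0.3·72 = 393.
Government outlay = subsidy × quantity = 43 × 393 = 16899.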